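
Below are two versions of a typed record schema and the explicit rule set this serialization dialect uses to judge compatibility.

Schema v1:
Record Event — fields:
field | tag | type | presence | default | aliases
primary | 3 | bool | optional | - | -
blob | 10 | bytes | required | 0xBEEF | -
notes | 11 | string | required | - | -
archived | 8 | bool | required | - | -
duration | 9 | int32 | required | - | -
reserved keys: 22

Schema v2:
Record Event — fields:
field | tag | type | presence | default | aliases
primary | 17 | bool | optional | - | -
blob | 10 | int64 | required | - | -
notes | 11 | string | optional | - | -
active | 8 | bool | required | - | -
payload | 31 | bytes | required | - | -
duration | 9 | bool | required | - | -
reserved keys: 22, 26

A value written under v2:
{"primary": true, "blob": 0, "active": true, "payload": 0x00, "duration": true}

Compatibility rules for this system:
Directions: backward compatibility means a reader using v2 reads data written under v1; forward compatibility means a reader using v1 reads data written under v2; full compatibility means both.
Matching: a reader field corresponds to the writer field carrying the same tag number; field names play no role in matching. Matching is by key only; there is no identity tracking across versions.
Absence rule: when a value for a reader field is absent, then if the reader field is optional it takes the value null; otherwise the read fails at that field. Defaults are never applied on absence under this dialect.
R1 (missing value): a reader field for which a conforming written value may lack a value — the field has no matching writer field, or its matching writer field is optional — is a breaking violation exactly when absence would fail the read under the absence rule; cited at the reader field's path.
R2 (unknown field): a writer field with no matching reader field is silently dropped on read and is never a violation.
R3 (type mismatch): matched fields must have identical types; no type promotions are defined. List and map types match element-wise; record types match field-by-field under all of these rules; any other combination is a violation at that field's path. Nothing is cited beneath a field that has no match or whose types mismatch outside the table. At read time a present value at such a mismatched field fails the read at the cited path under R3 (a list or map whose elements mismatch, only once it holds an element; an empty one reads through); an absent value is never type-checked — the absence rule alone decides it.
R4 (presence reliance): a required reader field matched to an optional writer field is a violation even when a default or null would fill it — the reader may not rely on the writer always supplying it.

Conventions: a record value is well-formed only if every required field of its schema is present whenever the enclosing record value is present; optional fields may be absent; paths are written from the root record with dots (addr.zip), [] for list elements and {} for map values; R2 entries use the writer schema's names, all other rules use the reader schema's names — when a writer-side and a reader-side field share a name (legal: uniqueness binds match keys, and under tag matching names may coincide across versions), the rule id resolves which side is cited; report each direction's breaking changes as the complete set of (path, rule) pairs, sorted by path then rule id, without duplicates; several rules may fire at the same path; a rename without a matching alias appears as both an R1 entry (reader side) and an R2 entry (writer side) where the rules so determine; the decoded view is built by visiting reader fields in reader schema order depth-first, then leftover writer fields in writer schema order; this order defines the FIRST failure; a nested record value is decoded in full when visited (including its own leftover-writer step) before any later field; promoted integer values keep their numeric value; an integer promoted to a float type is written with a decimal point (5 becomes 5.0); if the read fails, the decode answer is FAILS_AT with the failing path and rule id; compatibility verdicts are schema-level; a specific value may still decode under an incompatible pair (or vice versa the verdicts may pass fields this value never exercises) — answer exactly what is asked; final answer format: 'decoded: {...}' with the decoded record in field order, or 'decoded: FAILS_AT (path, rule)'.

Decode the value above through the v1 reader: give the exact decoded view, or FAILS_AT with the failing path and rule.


arrows below run writer -> reader for Event
decode walk for Event under reader schema v1:
  primary := null (absent, optional -> null)
  read fails at blob under R3
  => FAILS_AT (blob, R3)
ruling out the remaining Event differences:
  field notes in record Event: required changed to optional -> changes Event's schema-level verdicts only — the decode of this value is the same
  field duration in record Event: type int32 changed to bool -> changes Event's schema-level verdicts only — the decode of this value is the same
  renamed field archived to active in record Event -> inert under this dialect — no rule fires on Event and the result does not move
  field primary in record Event: tag 3 changed to 17 -> inert under this dialect — no rule fires on Event and the result does not move
  added field payload to record Event: required bytes, tag 31 (in v2 it sits immediately before duration) -> changes Event's schema-level verdicts only — the decode of this value is the same

decoded: FAILS_AT (blob, R3)


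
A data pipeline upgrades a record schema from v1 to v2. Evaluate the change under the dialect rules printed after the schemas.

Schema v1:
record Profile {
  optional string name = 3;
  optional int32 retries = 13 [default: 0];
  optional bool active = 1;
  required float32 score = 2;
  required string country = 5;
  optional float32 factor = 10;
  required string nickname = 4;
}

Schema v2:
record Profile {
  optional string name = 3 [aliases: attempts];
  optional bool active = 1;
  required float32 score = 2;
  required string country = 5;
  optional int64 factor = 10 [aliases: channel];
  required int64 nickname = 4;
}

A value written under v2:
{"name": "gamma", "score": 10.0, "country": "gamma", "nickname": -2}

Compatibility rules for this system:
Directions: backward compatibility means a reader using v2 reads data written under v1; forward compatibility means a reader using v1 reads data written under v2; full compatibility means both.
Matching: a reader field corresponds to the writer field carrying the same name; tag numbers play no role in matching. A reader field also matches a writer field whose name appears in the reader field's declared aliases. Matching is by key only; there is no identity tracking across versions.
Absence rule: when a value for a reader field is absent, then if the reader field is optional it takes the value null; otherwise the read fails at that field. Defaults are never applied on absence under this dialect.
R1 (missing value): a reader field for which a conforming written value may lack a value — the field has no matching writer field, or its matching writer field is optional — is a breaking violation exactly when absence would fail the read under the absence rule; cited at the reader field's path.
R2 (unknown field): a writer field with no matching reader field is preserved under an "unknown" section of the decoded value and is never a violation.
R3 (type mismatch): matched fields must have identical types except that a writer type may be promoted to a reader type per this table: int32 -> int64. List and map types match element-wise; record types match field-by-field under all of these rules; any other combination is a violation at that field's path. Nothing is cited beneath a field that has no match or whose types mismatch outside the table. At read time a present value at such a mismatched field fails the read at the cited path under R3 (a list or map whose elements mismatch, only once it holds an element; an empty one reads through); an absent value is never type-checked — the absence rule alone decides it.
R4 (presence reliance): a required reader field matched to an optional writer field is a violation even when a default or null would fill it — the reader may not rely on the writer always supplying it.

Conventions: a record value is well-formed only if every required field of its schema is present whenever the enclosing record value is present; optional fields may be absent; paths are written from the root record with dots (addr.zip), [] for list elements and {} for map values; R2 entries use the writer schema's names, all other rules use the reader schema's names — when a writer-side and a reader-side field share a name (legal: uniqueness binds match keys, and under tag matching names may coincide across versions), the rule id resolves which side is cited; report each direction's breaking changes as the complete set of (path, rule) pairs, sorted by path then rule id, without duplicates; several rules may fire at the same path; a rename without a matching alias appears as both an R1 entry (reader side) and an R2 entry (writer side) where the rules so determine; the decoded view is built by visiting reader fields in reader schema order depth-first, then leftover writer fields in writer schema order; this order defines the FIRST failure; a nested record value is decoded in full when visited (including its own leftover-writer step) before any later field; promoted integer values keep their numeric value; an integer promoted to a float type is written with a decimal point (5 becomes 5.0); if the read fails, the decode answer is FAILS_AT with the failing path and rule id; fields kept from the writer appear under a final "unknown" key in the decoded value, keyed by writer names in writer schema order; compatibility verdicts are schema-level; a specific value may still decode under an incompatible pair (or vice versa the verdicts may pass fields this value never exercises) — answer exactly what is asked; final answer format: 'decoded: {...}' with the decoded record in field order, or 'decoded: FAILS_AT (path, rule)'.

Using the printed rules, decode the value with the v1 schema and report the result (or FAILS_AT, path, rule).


in Profile below, arrows point writer -> reader
migrating the Profile value to v1:
  name := "gamma"
  retries := null (absent, optional -> null)
  active := null (absent, optional -> null)
  score := 10.0
  country := "gamma"
  factor := null (absent, optional -> null)
  read fails at nickname under R3
  => FAILS_AT (nickname, R3)
ruling out the remaining Profile differences:
  removed field retries from record Profile -> no rule fires on it and the decoded Profile view is identical with or without it
  field factor in record Profile: type float32 changed to int64 -> matters for Profile compatibility verdicts, not for this value's decode

decoded: FAILS_AT (nickname, R3)


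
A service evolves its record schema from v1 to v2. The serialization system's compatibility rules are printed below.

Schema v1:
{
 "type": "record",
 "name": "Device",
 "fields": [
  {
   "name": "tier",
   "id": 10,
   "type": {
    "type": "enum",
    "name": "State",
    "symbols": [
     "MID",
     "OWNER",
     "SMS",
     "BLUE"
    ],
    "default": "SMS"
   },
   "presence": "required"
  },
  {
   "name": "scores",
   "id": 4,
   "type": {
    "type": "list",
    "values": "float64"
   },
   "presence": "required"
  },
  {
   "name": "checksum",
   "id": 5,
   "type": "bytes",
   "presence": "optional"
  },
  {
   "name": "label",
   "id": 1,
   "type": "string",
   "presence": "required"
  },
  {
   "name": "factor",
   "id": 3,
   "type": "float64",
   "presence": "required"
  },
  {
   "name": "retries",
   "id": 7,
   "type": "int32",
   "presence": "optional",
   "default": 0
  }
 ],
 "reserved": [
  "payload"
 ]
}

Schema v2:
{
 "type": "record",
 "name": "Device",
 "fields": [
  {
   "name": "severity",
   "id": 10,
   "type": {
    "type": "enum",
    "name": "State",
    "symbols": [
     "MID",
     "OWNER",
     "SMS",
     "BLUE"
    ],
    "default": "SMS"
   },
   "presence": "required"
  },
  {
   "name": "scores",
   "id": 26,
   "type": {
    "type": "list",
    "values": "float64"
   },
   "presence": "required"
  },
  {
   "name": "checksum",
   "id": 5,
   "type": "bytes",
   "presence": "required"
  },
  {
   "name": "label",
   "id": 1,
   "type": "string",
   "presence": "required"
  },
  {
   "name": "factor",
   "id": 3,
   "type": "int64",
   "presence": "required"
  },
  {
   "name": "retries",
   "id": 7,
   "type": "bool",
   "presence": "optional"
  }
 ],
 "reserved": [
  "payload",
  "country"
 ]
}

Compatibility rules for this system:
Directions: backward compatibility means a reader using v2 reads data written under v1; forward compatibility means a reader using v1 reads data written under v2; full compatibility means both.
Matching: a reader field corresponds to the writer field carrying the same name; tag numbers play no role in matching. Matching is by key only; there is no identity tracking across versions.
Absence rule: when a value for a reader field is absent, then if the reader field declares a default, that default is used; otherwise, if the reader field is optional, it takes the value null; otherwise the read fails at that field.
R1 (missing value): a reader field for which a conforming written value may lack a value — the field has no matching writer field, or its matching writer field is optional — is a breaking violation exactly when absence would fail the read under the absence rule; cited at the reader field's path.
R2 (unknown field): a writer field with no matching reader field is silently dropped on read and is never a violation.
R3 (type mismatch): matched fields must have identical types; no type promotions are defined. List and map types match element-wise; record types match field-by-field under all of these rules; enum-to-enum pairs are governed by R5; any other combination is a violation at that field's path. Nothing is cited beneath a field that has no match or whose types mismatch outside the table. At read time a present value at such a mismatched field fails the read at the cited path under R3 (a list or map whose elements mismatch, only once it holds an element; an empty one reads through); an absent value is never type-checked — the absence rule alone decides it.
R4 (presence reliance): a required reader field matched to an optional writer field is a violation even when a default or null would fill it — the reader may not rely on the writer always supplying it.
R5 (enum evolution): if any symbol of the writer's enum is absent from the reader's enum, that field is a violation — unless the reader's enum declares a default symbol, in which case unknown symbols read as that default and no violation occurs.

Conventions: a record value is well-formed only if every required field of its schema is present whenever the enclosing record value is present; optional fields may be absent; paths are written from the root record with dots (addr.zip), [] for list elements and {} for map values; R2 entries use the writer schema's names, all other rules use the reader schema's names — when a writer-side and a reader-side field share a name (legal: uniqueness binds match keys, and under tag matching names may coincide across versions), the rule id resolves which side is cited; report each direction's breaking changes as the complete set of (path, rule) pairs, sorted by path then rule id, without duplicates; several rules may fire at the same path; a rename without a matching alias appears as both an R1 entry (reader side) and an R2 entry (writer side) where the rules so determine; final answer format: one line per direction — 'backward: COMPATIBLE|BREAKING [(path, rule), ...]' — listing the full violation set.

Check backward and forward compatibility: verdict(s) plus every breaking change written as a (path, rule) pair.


in Device below, arrows point writer -> reader
backward analysis of Device with v2 as reader and v1 as writer:
  severity: no writer match
  scores <- scores (list<float64> -> list<float64>, writer required)
  checksum <- checksum (bytes -> bytes, writer optional)
  label <- label (string -> string, writer required)
  factor <- factor (float64 -> int64, writer required)
  retries <- retries (int32 -> bool, writer optional)
  tier (writer side), unknown to reader
  rule R1 violated at checksum
  rule R4 violated at checksum
  rule R3 violated at factor
  rule R3 violated at retries
  rule R1 violated at severity
  => 5 violation(s): backward is BREAKING for Device
forward analysis of Device with v1 as reader and v2 as writer:
  tier: no writer match
  scores <- scores (list<float64> -> list<float64>, writer required)
  checksum <- checksum (bytes -> bytes, writer required)
  label <- label (string -> string, writer required)
  factor <- factor (int64 -> float64, writer required)
  retries <- retries (bool -> int32, writer optional)
  severity (writer side), unknown to reader
  rule R3 violated at factor
  rule R3 violated at retries
  rule R1 violated at tier
  => 3 violation(s): forward is BREAKING for Device

backward: BREAKING [(checksum, R1), (checksum, R4), (factor, R3), (retries, R3), (severity, R1)]; forward: BREAKING [(factor, R3), (retries, R3), (tier, R1)]


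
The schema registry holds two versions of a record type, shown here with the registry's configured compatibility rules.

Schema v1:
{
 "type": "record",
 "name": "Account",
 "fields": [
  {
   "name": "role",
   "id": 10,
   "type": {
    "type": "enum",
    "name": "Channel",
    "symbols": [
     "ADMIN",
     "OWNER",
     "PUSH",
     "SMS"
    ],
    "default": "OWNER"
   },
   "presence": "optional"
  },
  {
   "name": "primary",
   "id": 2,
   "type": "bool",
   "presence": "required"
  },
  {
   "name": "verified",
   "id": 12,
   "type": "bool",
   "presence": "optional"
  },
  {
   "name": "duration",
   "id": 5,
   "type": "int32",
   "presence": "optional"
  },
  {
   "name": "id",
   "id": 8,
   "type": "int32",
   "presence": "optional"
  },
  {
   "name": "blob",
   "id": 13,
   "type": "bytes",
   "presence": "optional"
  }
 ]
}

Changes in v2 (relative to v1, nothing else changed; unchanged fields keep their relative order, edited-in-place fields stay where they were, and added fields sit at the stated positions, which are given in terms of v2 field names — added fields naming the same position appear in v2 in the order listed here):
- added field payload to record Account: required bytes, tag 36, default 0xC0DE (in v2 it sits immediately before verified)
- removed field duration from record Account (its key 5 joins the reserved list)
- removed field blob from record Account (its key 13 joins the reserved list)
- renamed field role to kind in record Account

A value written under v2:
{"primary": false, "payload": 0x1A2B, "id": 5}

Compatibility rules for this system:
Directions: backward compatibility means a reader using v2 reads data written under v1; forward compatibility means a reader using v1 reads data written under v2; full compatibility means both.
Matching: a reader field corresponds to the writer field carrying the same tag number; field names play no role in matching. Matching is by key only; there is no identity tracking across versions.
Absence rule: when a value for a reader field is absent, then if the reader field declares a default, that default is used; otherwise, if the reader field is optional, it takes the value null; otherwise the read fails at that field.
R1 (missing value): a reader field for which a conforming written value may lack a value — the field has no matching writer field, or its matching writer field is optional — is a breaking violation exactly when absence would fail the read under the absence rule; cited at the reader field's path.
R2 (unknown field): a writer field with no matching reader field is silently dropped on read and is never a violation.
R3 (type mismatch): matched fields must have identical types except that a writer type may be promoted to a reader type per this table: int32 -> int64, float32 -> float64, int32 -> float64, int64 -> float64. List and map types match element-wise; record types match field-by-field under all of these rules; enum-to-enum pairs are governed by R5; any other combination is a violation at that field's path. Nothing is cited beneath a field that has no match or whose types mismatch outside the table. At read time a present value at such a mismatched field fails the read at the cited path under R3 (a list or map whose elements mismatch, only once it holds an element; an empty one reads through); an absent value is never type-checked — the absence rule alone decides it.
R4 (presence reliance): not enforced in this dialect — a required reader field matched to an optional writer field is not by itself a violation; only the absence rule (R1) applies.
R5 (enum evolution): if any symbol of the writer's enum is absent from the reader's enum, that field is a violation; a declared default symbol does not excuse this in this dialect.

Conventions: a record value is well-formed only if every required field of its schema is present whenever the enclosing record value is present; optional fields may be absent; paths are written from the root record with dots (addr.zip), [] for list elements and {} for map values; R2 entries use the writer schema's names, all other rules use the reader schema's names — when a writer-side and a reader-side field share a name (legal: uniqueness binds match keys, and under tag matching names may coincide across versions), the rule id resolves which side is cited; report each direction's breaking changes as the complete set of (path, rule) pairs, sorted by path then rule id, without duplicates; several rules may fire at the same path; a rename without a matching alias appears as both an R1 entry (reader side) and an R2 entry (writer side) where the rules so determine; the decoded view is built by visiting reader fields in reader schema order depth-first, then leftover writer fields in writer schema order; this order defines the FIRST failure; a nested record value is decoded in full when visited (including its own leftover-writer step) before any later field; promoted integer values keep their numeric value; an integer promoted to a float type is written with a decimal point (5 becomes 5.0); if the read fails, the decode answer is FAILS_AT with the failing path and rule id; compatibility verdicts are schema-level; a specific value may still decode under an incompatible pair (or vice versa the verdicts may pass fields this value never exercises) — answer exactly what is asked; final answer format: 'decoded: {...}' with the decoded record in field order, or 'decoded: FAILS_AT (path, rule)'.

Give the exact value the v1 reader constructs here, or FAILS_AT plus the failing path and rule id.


the writer's type comes first in each Account pair
decode (reader v1):
  role := null (absent, optional -> null)
  primary := false
  verified := null (absent, optional -> null)
  duration := null (absent, optional -> null)
  id := 5
  blob := null (absent, optional -> null)
  writer payload: unknown -> dropped
  => decoded: {"role": null, "primary": false, "verified": null, "duration": null, "id": 5, "blob": null}
the rest of the Account diff is inert for this question:
  added field payload to record Account: required bytes, tag 36, default 0xC0DE (in v2 it sits immediately before verified) -> inert under this dialect — no rule fires on Account and the result does not move
  removed field duration from record Account (its key 5 joins the reserved list) -> inert under this dialect — no rule fires on Account and the result does not move
  removed field blob from record Account (its key 13 joins the reserved list) -> inert under this dialect — no rule fires on Account and the result does not move
  renamed field role to kind in record Account -> inert under this dialect — no rule fires on Account and the result does not move

decoded: {"role": null, "primary": false, "verified": null, "duration": null, "id": 5, "blob": null}


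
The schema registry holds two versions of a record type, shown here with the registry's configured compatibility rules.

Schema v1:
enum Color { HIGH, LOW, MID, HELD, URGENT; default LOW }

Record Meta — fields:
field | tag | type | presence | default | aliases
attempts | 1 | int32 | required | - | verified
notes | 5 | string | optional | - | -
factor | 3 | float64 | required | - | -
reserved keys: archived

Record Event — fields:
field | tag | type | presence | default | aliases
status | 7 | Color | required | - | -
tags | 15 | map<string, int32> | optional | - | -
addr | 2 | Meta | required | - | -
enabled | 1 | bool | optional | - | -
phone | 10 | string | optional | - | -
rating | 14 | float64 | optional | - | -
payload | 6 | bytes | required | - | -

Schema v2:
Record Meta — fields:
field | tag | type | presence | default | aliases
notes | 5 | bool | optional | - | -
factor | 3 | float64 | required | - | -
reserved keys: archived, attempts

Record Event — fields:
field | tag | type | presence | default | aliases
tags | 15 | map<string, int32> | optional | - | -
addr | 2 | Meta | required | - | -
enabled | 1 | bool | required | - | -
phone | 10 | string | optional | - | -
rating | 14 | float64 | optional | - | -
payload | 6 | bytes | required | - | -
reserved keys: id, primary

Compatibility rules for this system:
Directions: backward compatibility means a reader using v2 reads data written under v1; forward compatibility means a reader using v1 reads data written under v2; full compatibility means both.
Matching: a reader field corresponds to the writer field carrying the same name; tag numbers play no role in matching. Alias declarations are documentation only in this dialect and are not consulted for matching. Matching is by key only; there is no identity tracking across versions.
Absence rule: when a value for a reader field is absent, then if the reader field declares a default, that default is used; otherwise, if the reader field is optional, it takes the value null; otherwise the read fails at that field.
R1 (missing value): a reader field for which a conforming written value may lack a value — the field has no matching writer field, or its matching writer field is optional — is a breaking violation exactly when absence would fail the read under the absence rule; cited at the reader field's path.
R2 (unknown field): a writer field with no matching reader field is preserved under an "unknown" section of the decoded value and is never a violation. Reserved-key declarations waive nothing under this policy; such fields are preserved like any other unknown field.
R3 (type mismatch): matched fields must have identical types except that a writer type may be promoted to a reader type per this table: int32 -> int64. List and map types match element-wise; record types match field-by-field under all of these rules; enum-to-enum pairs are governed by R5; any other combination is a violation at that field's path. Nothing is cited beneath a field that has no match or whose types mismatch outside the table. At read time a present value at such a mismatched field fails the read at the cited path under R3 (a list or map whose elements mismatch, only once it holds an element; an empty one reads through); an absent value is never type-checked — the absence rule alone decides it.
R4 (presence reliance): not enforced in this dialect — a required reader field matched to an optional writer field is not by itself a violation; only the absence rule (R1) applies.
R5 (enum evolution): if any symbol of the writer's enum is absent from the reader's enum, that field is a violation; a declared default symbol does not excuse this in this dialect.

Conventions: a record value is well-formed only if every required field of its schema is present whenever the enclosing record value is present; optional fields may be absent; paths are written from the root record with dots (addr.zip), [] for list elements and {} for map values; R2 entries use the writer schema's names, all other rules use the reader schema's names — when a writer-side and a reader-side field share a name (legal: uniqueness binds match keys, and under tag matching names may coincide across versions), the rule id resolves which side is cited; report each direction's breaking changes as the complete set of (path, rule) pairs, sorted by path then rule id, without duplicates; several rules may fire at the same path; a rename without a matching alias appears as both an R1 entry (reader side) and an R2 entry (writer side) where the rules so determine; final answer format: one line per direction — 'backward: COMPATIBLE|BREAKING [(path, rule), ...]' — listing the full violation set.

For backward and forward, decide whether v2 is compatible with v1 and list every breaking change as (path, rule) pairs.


backward: BREAKING [(addr.notes, R3), (enabled, R1)]; forward: BREAKING [(addr.attempts, R1), (addr.notes, R3), (status, R1)]

each type pair in Event: writer, then reader
backward analysis of Event with v2 as reader and v1 as writer:
  tags <- tags (map<string, int32> -> map<string, int32>, writer optional)
  addr <- addr (Meta -> Meta, writer required)
  enabled <- enabled (bool -> bool, writer optional)
  phone <- phone (string -> string, writer optional)
  rating <- rating (float64 -> float64, writer optional)
  payload <- payload (bytes -> bytes, writer required)
  leftover writer field: status
  addr.notes <- addr.notes (string -> bool, writer optional)
  addr.factor <- addr.factor (float64 -> float64, writer required)
  leftover writer field: addr.attempts
  breaking: (addr.notes, R3)
  breaking: (enabled, R1)
  backward on Event therefore BREAKING (2)
forward analysis of Event with v1 as reader and v2 as writer:
  status has no writer counterpart
  tags <- tags (map<string, int32> -> map<string, int32>, writer optional)
  addr <- addr (Meta -> Meta, writer required)
  enabled <- enabled (bool -> bool, writer required)
  phone <- phone (string -> string, writer optional)
  rating <- rating (float64 -> float64, writer optional)
  payload <- payload (bytes -> bytes, writer required)
  addr.attempts has no writer counterpart
  addr.notes <- addr.notes (bool -> string, writer optional)
  addr.factor <- addr.factor (float64 -> float64, writer required)
  breaking: (addr.attempts, R1)
  breaking: (addr.notes, R3)
  breaking: (status, R1)
  forward on Event therefore BREAKING (3)


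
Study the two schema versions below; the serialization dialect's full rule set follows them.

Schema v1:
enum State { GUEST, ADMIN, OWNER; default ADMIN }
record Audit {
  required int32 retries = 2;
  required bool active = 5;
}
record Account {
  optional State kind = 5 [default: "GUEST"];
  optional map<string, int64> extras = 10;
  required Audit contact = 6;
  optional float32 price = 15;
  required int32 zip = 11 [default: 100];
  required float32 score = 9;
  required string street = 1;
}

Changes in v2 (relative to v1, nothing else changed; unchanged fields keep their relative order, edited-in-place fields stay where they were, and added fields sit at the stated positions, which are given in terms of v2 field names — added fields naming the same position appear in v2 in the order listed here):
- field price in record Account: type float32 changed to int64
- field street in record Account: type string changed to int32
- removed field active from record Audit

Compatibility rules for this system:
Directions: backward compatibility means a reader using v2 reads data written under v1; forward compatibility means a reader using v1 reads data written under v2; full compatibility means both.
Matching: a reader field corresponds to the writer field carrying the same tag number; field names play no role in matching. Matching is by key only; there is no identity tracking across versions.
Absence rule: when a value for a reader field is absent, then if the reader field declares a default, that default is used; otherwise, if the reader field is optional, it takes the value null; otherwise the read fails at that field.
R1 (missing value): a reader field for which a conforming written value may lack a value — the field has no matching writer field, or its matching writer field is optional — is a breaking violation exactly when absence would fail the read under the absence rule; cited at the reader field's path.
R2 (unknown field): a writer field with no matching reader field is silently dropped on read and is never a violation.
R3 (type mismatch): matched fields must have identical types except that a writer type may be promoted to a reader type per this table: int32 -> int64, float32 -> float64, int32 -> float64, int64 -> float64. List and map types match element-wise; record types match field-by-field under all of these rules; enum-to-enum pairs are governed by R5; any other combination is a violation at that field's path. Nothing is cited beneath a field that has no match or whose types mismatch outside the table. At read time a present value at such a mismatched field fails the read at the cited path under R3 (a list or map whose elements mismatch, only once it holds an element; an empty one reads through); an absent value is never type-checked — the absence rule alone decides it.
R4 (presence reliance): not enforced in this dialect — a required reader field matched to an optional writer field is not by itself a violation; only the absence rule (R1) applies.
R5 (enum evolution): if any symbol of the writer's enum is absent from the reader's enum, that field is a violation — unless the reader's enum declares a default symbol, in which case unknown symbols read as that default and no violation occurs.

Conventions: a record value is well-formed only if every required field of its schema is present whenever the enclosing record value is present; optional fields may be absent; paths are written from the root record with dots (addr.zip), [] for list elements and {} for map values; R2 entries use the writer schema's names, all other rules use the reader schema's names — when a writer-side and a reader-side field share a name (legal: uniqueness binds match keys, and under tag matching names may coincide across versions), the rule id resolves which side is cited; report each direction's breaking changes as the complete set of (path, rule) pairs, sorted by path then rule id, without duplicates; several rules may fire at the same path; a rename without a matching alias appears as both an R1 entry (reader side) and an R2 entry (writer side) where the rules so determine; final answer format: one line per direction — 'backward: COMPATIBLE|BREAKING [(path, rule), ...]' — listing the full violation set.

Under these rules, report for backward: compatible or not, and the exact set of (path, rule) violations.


backward: BREAKING [(price, R3), (street, R3)]

each type pair in Account: writer, then reader
backward on Account — v2 reading data written by v1:
  kind: paired with writer kind (State -> State; writer optional)
  extras: paired with writer extras (map<string, int64> -> map<string, int64>; writer optional)
  contact: paired with writer contact (Audit -> Audit; writer required)
  price: paired with writer price (float32 -> int64; writer optional)
  zip: paired with writer zip (int32 -> int32; writer required)
  score: paired with writer score (float32 -> float32; writer required)
  street: paired with writer street (string -> int32; writer required)
  contact.retries: paired with writer contact.retries (int32 -> int32; writer required)
  leftover writer field: contact.active
  violation R3 at price
  violation R3 at street
  => 2 violation(s): backward is BREAKING for Account
diffs on Account not affecting the asked answer:
  removed field active from record Audit -> fires only in the forward direction of Account, which is not asked here


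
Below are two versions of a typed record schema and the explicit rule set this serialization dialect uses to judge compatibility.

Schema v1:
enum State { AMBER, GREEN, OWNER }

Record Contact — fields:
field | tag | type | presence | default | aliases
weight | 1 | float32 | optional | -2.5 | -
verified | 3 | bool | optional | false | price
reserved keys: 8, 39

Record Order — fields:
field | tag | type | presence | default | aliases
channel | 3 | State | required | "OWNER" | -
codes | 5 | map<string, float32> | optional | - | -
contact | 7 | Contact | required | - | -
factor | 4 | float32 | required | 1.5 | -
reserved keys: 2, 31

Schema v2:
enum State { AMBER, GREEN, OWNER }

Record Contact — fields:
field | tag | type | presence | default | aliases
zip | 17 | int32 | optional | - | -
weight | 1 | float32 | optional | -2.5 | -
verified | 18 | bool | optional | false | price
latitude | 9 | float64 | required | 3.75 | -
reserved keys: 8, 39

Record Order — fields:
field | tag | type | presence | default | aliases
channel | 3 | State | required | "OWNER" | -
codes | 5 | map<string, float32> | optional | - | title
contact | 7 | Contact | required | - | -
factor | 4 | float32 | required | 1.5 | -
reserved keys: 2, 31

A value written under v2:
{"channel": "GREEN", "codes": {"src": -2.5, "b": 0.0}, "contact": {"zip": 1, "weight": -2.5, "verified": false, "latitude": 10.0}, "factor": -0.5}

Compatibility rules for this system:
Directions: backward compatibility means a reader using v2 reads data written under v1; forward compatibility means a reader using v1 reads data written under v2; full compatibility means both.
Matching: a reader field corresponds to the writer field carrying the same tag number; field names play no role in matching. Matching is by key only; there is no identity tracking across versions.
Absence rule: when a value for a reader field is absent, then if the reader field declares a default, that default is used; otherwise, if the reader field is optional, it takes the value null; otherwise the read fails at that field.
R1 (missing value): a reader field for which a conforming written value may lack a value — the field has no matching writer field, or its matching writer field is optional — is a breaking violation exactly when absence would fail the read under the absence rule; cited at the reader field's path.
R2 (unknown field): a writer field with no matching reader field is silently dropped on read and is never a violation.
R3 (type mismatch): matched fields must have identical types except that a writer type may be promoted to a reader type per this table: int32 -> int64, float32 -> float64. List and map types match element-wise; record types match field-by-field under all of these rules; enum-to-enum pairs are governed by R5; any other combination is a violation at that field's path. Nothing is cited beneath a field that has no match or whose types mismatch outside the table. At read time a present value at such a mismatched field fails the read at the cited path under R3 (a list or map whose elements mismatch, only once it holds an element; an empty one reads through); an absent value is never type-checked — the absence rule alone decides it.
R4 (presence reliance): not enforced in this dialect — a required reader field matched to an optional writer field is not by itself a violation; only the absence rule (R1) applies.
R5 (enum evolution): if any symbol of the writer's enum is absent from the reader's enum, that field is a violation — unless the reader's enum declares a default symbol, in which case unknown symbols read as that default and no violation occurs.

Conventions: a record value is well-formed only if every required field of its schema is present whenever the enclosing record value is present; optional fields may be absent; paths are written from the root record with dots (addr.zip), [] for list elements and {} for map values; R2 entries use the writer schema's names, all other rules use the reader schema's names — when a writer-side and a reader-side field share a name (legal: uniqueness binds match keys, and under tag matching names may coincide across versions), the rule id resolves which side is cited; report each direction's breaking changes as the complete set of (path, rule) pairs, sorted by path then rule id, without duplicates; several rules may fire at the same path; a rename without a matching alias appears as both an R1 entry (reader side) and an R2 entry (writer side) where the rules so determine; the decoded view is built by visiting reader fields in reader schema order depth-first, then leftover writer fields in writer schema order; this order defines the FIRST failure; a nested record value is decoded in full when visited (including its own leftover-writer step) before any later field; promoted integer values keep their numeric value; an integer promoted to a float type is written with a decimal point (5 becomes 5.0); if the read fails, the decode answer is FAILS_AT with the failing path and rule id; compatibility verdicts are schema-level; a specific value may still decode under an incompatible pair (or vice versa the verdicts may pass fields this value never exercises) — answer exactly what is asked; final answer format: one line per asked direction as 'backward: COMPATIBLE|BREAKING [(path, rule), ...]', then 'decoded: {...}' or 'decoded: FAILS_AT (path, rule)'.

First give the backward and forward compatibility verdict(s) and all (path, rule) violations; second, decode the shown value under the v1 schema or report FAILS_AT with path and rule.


backward: COMPATIBLE []; forward: COMPATIBLE []; decoded: {"channel": "GREEN", "codes": {"src": -2.5, "b": 0.0}, "contact": {"weight": -2.5, "verified": false}, "factor": -0.5}

each type pair in Order: writer, then reader
backward for Order (reader v2, writer v1):
  channel: paired with writer channel (State -> State; writer required)
  codes: paired with writer codes (map<string, float32> -> map<string, float32>; writer optional)
  contact: paired with writer contact (Contact -> Contact; writer required)
  factor: paired with writer factor (float32 -> float32; writer required)
  contact.zip has no writer counterpart
  contact.weight: paired with writer contact.weight (float32 -> float32; writer optional)
  contact.verified has no writer counterpart
  contact.latitude has no writer counterpart
  contact.verified (writer side), unknown to reader
  nothing fires on Order: backward is COMPATIBLE
forward for Order (reader v1, writer v2):
  channel: paired with writer channel (State -> State; writer required)
  codes: paired with writer codes (map<string, float32> -> map<string, float32>; writer optional)
  contact: paired with writer contact (Contact -> Contact; writer required)
  factor: paired with writer factor (float32 -> float32; writer required)
  contact.weight: paired with writer contact.weight (float32 -> float32; writer optional)
  contact.verified has no writer counterpart
  contact.zip (writer side), unknown to reader
  contact.verified (writer side), unknown to reader
  contact.latitude (writer side), unknown to reader
  nothing fires on Order: forward is COMPATIBLE
migrating the Order value to v1:
  channel := "GREEN"
  codes := {"src": -2.5, "b": 0.0}
  contact.weight := -2.5
  contact.verified := false (no value, default fills)
  writer contact.zip: unmatched, discarded
  writer contact.verified: unmatched, discarded
  writer contact.latitude: unmatched, discarded
  factor := -0.5
  => decoded: {"channel": "GREEN", "codes": {"src": -2.5, "b": 0.0}, "contact": {"weight": -2.5, "verified": false}, "factor": -0.5}
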